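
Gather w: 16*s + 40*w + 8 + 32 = 16*s + 40*w + 40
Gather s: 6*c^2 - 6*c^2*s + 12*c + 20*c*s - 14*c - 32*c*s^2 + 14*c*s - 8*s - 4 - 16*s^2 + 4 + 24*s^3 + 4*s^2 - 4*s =6*c^2 - 2*c + 24*s^3 + s^2*(-32*c - 12) + s*(-6*c^2 + 34*c - 12)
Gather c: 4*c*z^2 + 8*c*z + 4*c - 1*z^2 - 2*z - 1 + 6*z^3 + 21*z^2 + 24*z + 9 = c*(4*z^2 + 8*z + 4) + 6*z^3 + 20*z^2 + 22*z + 8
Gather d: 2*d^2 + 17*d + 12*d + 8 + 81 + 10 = 2*d^2 + 29*d + 99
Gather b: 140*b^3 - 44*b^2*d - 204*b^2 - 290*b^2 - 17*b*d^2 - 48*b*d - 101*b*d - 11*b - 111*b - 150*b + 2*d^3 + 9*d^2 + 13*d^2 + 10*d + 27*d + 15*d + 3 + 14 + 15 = 140*b^3 + b^2*(-44*d - 494) + b*(-17*d^2 - 149*d - 272) + 2*d^3 + 22*d^2 + 52*d + 32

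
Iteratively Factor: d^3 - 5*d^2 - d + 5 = (d + 1)*(d^2 - 6*d + 5) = (d - 5)*(d + 1)*(d - 1)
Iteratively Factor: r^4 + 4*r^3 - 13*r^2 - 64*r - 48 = (r + 3)*(r^3 + r^2 - 16*r - 16) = (r + 1)*(r + 3)*(r^2 - 16) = (r - 4)*(r + 1)*(r + 3)*(r + 4)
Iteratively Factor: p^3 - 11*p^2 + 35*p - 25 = (p - 1)*(p^2 - 10*p + 25) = (p - 5)*(p - 1)*(p - 5)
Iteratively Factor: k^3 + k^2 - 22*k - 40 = (k + 2)*(k^2 - k - 20) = (k - 5)*(k + 2)*(k + 4)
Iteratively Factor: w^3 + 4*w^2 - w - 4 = (w + 1)*(w^2 + 3*w - 4) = (w + 1)*(w + 4)*(w - 1)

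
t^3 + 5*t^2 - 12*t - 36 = (t - 3)*(t + 2)*(t + 6)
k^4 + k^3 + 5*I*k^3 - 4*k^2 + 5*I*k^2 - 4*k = k*(k + 1)*(k + I)*(k + 4*I)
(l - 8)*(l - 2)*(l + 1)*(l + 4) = l^4 - 5*l^3 - 30*l^2 + 40*l + 64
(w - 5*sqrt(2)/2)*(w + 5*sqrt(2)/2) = w^2 - 25/2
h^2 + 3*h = h*(h + 3)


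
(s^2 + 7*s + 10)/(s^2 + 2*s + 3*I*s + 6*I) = (s + 5)/(s + 3*I)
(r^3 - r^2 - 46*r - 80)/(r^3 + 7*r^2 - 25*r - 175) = (r^2 - 6*r - 16)/(r^2 + 2*r - 35)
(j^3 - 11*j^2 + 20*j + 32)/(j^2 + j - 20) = (j^2 - 7*j - 8)/(j + 5)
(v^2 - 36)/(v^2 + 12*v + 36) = (v - 6)/(v + 6)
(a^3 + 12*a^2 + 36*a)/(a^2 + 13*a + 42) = a*(a + 6)/(a + 7)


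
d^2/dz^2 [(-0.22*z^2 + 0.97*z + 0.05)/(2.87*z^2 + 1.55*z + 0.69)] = (17.936926*z^3 + 5.085066*z^2 - 10.190796*z - 2.242094)/(23.639903*z^6 + 38.301585*z^5 + 37.735908*z^4 + 22.140665*z^3 + 9.072396*z^2 + 2.213865*z + 0.328509)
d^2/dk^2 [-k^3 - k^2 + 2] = -6*k - 2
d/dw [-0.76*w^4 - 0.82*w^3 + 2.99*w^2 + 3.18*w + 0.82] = -3.04*w^3 - 2.46*w^2 + 5.98*w + 3.18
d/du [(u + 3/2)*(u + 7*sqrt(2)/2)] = 2*u + 3/2 + 7*sqrt(2)/2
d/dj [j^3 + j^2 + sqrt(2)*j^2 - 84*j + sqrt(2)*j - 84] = 3*j^2 + 2*j + 2*sqrt(2)*j - 84 + sqrt(2)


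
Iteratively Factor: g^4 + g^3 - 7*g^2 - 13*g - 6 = (g + 1)*(g^3 - 7*g - 6) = (g + 1)^2*(g^2 - g - 6) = (g + 1)^2*(g + 2)*(g - 3)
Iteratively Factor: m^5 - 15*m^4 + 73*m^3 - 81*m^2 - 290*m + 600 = (m - 5)*(m^4 - 10*m^3 + 23*m^2 + 34*m - 120) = (m - 5)*(m + 2)*(m^3 - 12*m^2 + 47*m - 60) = (m - 5)*(m - 4)*(m + 2)*(m^2 - 8*m + 15) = (m - 5)^2*(m - 4)*(m + 2)*(m - 3)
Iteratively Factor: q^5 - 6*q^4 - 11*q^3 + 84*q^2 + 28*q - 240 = (q + 2)*(q^4 - 8*q^3 + 5*q^2 + 74*q - 120) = (q - 4)*(q + 2)*(q^3 - 4*q^2 - 11*q + 30) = (q - 5)*(q - 4)*(q + 2)*(q^2 + q - 6) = (q - 5)*(q - 4)*(q - 2)*(q + 2)*(q + 3)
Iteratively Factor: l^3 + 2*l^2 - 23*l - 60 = (l - 5)*(l^2 + 7*l + 12) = (l - 5)*(l + 4)*(l + 3)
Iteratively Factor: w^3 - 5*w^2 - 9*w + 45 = (w - 5)*(w^2 - 9) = (w - 5)*(w - 3)*(w + 3)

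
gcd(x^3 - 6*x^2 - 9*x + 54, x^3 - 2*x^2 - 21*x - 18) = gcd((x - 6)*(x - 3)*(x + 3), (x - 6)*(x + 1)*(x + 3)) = x^2 - 3*x - 18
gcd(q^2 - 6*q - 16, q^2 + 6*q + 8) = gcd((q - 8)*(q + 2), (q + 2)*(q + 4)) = q + 2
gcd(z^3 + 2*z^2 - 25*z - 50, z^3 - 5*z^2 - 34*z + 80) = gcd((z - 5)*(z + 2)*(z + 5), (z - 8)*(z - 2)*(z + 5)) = z + 5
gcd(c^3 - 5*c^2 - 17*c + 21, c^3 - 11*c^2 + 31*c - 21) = c^2 - 8*c + 7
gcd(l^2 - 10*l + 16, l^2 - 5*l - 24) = l - 8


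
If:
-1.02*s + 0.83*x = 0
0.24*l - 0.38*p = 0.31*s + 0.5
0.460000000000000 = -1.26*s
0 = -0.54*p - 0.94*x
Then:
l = 2.85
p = 0.78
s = -0.37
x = -0.45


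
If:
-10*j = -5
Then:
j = 1/2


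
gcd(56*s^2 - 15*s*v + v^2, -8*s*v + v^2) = 8*s - v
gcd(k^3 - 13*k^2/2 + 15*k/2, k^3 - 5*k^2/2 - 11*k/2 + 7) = 1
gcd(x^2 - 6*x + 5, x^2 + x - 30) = x - 5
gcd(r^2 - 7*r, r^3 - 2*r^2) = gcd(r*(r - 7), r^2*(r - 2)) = r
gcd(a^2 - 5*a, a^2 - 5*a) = a^2 - 5*a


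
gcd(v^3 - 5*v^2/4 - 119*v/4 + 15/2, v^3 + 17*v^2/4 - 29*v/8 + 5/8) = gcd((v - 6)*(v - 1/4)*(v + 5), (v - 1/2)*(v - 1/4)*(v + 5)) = v^2 + 19*v/4 - 5/4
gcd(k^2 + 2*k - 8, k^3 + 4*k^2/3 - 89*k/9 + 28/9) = k + 4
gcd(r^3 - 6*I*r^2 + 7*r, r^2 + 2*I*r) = r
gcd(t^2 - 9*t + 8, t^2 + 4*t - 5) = t - 1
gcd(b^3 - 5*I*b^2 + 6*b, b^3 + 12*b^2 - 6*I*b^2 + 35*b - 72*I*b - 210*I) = b - 6*I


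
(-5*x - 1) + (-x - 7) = -6*x - 8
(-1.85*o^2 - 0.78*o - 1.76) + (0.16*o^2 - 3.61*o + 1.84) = -1.69*o^2 - 4.39*o + 0.0800000000000001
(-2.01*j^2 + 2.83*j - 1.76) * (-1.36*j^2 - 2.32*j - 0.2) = 2.7336*j^4 + 0.814399999999999*j^3 - 3.77*j^2 + 3.5172*j + 0.352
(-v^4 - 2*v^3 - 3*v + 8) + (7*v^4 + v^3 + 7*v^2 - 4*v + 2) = 6*v^4 - v^3 + 7*v^2 - 7*v + 10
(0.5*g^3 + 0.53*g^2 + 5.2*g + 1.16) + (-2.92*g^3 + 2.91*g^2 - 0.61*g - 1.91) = -2.42*g^3 + 3.44*g^2 + 4.59*g - 0.75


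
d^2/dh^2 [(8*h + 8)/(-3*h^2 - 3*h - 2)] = 48*(-3*(h + 1)*(2*h + 1)^2 + (3*h + 2)*(3*h^2 + 3*h + 2))/(3*h^2 + 3*h + 2)^3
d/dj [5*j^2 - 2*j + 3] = 10*j - 2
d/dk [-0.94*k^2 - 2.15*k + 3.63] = -1.88*k - 2.15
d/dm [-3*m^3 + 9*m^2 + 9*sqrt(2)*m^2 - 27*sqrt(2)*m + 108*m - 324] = -9*m^2 + 18*m + 18*sqrt(2)*m - 27*sqrt(2) + 108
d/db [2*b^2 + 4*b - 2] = 4*b + 4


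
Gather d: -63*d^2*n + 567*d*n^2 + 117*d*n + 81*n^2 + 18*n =-63*d^2*n + d*(567*n^2 + 117*n) + 81*n^2 + 18*n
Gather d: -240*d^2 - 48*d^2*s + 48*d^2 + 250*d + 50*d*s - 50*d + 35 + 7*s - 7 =d^2*(-48*s - 192) + d*(50*s + 200) + 7*s + 28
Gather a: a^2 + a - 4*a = a^2 - 3*a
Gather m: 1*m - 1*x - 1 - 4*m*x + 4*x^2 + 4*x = m*(1 - 4*x) + 4*x^2 + 3*x - 1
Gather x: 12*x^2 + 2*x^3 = 2*x^3 + 12*x^2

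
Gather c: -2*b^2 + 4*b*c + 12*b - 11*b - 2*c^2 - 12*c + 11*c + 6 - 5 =-2*b^2 + b - 2*c^2 + c*(4*b - 1) + 1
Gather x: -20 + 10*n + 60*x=10*n + 60*x - 20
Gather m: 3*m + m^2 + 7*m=m^2 + 10*m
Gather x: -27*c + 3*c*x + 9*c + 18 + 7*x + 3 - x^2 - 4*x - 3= -18*c - x^2 + x*(3*c + 3) + 18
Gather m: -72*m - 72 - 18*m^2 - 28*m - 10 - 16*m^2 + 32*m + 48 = -34*m^2 - 68*m - 34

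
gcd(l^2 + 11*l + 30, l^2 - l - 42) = l + 6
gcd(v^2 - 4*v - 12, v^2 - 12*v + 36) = v - 6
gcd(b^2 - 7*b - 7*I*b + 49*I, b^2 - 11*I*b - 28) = b - 7*I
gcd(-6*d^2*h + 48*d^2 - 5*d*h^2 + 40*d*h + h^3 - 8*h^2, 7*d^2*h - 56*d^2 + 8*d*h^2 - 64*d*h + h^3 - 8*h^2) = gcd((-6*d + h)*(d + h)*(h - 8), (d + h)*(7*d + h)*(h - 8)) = d*h - 8*d + h^2 - 8*h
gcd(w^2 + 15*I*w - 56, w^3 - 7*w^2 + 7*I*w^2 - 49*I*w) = w + 7*I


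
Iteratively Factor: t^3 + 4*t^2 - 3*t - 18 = (t + 3)*(t^2 + t - 6) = (t - 2)*(t + 3)*(t + 3)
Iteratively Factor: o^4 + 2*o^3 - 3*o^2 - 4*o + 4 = (o + 2)*(o^3 - 3*o + 2) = (o + 2)^2*(o^2 - 2*o + 1) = (o - 1)*(o + 2)^2*(o - 1)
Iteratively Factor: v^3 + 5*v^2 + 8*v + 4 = (v + 2)*(v^2 + 3*v + 2) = (v + 2)^2*(v + 1)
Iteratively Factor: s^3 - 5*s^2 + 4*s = (s)*(s^2 - 5*s + 4) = s*(s - 1)*(s - 4)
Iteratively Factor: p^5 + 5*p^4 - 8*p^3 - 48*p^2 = (p + 4)*(p^4 + p^3 - 12*p^2) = p*(p + 4)*(p^3 + p^2 - 12*p) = p*(p + 4)^2*(p^2 - 3*p) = p^2*(p + 4)^2*(p - 3)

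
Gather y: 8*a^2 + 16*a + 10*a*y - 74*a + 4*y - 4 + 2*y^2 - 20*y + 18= 8*a^2 - 58*a + 2*y^2 + y*(10*a - 16) + 14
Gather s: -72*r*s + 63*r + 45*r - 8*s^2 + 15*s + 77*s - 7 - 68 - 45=108*r - 8*s^2 + s*(92 - 72*r) - 120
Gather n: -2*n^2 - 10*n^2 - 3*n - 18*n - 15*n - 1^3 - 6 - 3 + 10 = -12*n^2 - 36*n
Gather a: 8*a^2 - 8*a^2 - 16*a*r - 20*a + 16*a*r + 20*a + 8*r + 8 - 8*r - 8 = 0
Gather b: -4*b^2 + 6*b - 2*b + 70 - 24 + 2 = -4*b^2 + 4*b + 48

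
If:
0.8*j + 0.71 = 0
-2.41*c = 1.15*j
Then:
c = 0.42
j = -0.89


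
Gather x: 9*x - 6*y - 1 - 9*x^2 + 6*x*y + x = -9*x^2 + x*(6*y + 10) - 6*y - 1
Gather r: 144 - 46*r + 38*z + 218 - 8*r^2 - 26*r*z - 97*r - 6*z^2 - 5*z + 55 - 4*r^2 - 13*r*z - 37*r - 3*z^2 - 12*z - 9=-12*r^2 + r*(-39*z - 180) - 9*z^2 + 21*z + 408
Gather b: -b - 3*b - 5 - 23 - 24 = -4*b - 52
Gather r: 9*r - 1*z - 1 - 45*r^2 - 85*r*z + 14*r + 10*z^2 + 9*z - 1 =-45*r^2 + r*(23 - 85*z) + 10*z^2 + 8*z - 2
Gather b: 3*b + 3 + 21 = 3*b + 24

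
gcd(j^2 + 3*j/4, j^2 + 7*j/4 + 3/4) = j + 3/4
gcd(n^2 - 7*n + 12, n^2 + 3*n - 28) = n - 4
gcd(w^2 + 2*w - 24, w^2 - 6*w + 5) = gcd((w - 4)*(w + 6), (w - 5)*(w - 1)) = 1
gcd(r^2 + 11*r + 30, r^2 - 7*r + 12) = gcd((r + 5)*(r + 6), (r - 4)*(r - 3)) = 1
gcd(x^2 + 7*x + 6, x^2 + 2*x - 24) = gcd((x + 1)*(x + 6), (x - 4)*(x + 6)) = x + 6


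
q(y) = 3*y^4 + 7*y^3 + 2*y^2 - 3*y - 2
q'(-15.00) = -35838.00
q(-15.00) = 128743.00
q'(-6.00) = -1863.00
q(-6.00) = 2464.00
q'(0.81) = 20.40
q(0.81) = 1.89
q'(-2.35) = -52.16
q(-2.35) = 16.74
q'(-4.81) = -871.80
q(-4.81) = 885.55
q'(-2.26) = -43.30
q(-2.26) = 12.46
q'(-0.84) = 1.35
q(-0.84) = -0.72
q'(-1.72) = -8.81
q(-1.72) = -0.29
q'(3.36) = 702.72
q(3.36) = 658.40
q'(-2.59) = -80.98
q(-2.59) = 32.56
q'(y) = 12*y^3 + 21*y^2 + 4*y - 3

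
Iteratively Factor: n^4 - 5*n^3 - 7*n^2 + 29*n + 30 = (n + 1)*(n^3 - 6*n^2 - n + 30) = (n + 1)*(n + 2)*(n^2 - 8*n + 15) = (n - 5)*(n + 1)*(n + 2)*(n - 3)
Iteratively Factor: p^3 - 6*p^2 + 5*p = (p - 5)*(p^2 - p) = p*(p - 5)*(p - 1)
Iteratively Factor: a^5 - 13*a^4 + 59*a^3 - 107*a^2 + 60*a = (a)*(a^4 - 13*a^3 + 59*a^2 - 107*a + 60) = a*(a - 3)*(a^3 - 10*a^2 + 29*a - 20) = a*(a - 3)*(a - 1)*(a^2 - 9*a + 20) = a*(a - 5)*(a - 3)*(a - 1)*(a - 4)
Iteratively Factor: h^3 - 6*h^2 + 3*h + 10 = (h - 5)*(h^2 - h - 2) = (h - 5)*(h + 1)*(h - 2)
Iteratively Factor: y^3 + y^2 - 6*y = (y - 2)*(y^2 + 3*y) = y*(y - 2)*(y + 3)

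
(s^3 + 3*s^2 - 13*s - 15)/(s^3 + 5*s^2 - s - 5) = (s - 3)/(s - 1)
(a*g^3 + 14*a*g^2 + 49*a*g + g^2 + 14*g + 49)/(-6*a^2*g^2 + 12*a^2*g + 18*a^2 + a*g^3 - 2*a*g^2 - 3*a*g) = (-a*g^3 - 14*a*g^2 - 49*a*g - g^2 - 14*g - 49)/(a*(6*a*g^2 - 12*a*g - 18*a - g^3 + 2*g^2 + 3*g))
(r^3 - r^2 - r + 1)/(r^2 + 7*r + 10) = (r^3 - r^2 - r + 1)/(r^2 + 7*r + 10)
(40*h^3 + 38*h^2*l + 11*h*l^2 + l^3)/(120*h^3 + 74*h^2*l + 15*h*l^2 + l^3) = (2*h + l)/(6*h + l)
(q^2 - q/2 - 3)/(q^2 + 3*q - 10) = (q + 3/2)/(q + 5)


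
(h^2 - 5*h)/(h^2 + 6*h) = (h - 5)/(h + 6)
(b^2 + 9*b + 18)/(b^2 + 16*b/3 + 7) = 3*(b + 6)/(3*b + 7)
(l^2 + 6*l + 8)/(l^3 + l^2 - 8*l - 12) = (l + 4)/(l^2 - l - 6)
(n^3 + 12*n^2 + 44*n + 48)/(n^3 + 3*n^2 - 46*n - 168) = (n + 2)/(n - 7)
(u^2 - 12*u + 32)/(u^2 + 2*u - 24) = (u - 8)/(u + 6)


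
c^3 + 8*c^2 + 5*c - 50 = (c - 2)*(c + 5)^2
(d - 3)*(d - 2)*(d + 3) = d^3 - 2*d^2 - 9*d + 18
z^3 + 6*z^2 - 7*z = z*(z - 1)*(z + 7)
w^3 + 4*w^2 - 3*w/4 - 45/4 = (w - 3/2)*(w + 5/2)*(w + 3)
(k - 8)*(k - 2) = k^2 - 10*k + 16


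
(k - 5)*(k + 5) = k^2 - 25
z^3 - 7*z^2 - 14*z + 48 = (z - 8)*(z - 2)*(z + 3)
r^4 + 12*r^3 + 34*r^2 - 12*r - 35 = (r - 1)*(r + 1)*(r + 5)*(r + 7)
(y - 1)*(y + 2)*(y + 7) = y^3 + 8*y^2 + 5*y - 14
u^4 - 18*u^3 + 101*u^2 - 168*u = u*(u - 8)*(u - 7)*(u - 3)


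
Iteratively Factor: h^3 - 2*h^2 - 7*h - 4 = (h - 4)*(h^2 + 2*h + 1) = (h - 4)*(h + 1)*(h + 1)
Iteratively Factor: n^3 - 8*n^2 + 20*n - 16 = (n - 2)*(n^2 - 6*n + 8) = (n - 2)^2*(n - 4)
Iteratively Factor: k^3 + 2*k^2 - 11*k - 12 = (k - 3)*(k^2 + 5*k + 4) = (k - 3)*(k + 4)*(k + 1)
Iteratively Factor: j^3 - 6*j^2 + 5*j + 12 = (j - 3)*(j^2 - 3*j - 4) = (j - 3)*(j + 1)*(j - 4)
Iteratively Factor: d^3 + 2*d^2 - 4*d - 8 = (d - 2)*(d^2 + 4*d + 4) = (d - 2)*(d + 2)*(d + 2)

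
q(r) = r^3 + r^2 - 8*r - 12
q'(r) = 3*r^2 + 2*r - 8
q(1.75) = -17.58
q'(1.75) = 4.69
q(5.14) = 109.10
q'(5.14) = 81.54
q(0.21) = -13.63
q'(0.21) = -7.45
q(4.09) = 40.43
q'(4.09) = 50.36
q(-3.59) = -16.66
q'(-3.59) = 23.48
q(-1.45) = -1.35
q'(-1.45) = -4.59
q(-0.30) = -9.54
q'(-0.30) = -8.33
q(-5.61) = -112.21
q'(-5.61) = 75.20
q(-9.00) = -588.00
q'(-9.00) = 217.00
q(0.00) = -12.00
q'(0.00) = -8.00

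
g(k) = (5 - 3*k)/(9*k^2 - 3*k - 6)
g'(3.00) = 0.00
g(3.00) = -0.06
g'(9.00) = 0.00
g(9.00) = -0.03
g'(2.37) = -0.02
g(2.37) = -0.06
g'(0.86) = -6.60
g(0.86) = -1.26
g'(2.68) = -0.01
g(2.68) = -0.06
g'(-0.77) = 43.66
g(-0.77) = 4.44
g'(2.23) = -0.03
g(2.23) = -0.05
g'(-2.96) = 0.08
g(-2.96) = 0.17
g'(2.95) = 0.00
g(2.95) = -0.06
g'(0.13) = 0.56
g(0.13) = -0.74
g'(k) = (3 - 18*k)*(5 - 3*k)/(9*k^2 - 3*k - 6)^2 - 3/(9*k^2 - 3*k - 6)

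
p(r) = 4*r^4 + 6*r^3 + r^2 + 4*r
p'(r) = 16*r^3 + 18*r^2 + 2*r + 4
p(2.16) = 160.84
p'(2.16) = 253.54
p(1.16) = 22.59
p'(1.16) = 55.52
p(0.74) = 7.14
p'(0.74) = 21.82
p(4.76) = 2742.27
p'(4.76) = 2146.96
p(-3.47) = 327.40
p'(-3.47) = -454.71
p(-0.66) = -3.17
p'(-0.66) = 5.92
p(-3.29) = 252.64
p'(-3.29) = -377.53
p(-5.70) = 3120.93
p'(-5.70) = -2385.67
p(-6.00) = 3900.00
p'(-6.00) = -2816.00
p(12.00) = 93504.00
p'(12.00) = 30268.00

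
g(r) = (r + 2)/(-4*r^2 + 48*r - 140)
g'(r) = (r + 2)*(8*r - 48)/(-4*r^2 + 48*r - 140)^2 + 1/(-4*r^2 + 48*r - 140) = (-r^2 + 12*r + 2*(r - 6)*(r + 2) - 35)/(4*(r^2 - 12*r + 35)^2)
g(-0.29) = -0.01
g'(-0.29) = -0.01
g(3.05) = -0.16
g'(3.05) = -0.16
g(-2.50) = 0.00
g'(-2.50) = -0.00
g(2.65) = -0.11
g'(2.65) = -0.10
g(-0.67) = -0.01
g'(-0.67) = -0.01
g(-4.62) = 0.01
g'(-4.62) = -0.00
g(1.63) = -0.05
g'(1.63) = -0.04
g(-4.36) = 0.01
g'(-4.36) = -0.00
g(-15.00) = 0.01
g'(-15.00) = 0.00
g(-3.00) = 0.00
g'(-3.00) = 0.00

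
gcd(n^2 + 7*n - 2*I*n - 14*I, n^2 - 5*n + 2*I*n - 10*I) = 1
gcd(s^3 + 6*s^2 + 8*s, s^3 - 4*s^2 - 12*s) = s^2 + 2*s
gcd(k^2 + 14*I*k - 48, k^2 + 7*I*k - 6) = k + 6*I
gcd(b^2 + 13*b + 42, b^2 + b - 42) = b + 7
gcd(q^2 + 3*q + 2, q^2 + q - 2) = q + 2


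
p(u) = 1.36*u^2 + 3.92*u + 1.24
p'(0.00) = 3.92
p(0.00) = 1.24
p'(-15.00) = -36.88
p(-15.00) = 248.44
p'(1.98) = 9.31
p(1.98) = 14.33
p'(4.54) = 16.27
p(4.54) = 47.07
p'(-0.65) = 2.15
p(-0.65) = -0.73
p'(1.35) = 7.59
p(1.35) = 9.01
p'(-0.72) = 1.96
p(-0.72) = -0.88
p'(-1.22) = 0.60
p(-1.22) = -1.52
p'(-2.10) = -1.79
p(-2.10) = -0.99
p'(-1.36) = 0.22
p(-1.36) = -1.58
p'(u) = 2.72*u + 3.92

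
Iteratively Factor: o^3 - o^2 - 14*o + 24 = (o + 4)*(o^2 - 5*o + 6) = (o - 2)*(o + 4)*(o - 3)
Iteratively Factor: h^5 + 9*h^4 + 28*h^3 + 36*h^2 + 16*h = (h + 2)*(h^4 + 7*h^3 + 14*h^2 + 8*h) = (h + 2)*(h + 4)*(h^3 + 3*h^2 + 2*h) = h*(h + 2)*(h + 4)*(h^2 + 3*h + 2) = h*(h + 2)^2*(h + 4)*(h + 1)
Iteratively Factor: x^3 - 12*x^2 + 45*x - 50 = (x - 5)*(x^2 - 7*x + 10) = (x - 5)^2*(x - 2)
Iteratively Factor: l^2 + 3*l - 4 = (l + 4)*(l - 1)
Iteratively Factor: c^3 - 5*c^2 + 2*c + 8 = (c + 1)*(c^2 - 6*c + 8) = (c - 4)*(c + 1)*(c - 2)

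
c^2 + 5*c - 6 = (c - 1)*(c + 6)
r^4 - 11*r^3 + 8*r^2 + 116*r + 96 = (r - 8)*(r - 6)*(r + 1)*(r + 2)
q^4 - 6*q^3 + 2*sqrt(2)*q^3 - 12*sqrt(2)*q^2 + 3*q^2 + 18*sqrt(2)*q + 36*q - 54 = (q - 3)^2*(q - sqrt(2))*(q + 3*sqrt(2))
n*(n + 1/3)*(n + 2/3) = n^3 + n^2 + 2*n/9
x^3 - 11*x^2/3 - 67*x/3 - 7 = (x - 7)*(x + 1/3)*(x + 3)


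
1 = 1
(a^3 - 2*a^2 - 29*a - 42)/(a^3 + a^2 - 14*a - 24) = (a - 7)/(a - 4)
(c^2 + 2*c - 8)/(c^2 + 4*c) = (c - 2)/c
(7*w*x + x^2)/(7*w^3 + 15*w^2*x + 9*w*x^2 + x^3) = x/(w^2 + 2*w*x + x^2)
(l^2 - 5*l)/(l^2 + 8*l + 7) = l*(l - 5)/(l^2 + 8*l + 7)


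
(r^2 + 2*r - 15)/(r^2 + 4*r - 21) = (r + 5)/(r + 7)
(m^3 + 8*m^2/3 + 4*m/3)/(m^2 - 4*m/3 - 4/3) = m*(m + 2)/(m - 2)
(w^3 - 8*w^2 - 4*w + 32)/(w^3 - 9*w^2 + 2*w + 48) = (w - 2)/(w - 3)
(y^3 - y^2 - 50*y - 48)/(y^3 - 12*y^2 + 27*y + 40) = (y + 6)/(y - 5)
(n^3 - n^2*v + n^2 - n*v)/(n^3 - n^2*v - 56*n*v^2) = (-n^2 + n*v - n + v)/(-n^2 + n*v + 56*v^2)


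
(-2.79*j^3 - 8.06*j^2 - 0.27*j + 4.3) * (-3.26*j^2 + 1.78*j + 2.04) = 9.0954*j^5 + 21.3094*j^4 - 19.1582*j^3 - 30.941*j^2 + 7.1032*j + 8.772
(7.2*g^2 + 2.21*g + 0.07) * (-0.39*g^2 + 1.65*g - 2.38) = -2.808*g^4 + 11.0181*g^3 - 13.5168*g^2 - 5.1443*g - 0.1666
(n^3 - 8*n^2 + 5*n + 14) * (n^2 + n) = n^5 - 7*n^4 - 3*n^3 + 19*n^2 + 14*n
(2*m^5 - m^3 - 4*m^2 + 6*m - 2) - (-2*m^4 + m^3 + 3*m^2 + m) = 2*m^5 + 2*m^4 - 2*m^3 - 7*m^2 + 5*m - 2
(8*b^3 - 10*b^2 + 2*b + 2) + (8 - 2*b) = 8*b^3 - 10*b^2 + 10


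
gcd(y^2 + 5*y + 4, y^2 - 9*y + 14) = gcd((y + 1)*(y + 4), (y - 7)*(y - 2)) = 1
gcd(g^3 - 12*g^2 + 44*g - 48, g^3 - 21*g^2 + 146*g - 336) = g - 6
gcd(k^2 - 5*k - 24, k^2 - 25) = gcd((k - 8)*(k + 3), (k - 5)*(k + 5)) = 1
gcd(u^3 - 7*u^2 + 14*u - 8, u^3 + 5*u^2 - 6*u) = u - 1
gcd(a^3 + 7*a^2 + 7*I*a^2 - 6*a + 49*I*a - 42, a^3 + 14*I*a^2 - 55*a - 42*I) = a^2 + 7*I*a - 6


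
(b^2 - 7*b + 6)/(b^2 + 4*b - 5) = (b - 6)/(b + 5)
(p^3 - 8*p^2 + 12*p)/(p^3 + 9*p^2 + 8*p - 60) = p*(p - 6)/(p^2 + 11*p + 30)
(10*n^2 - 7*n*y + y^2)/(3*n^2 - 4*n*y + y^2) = (10*n^2 - 7*n*y + y^2)/(3*n^2 - 4*n*y + y^2)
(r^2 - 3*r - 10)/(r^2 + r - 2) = (r - 5)/(r - 1)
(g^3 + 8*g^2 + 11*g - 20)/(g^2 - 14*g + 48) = (g^3 + 8*g^2 + 11*g - 20)/(g^2 - 14*g + 48)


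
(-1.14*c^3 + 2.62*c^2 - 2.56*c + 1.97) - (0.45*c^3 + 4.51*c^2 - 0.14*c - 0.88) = -1.59*c^3 - 1.89*c^2 - 2.42*c + 2.85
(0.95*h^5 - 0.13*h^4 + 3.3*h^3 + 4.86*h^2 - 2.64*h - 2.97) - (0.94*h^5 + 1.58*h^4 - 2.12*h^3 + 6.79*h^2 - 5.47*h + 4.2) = 0.01*h^5 - 1.71*h^4 + 5.42*h^3 - 1.93*h^2 + 2.83*h - 7.17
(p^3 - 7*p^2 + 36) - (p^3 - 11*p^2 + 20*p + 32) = 4*p^2 - 20*p + 4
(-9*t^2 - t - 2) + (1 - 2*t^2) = -11*t^2 - t - 1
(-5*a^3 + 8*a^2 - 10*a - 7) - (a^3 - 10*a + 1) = -6*a^3 + 8*a^2 - 8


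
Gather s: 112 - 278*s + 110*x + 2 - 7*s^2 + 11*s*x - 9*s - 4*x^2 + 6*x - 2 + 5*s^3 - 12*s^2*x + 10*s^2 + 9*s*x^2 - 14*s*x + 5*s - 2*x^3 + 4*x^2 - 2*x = 5*s^3 + s^2*(3 - 12*x) + s*(9*x^2 - 3*x - 282) - 2*x^3 + 114*x + 112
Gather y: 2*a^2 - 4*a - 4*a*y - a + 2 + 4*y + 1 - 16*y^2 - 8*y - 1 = 2*a^2 - 5*a - 16*y^2 + y*(-4*a - 4) + 2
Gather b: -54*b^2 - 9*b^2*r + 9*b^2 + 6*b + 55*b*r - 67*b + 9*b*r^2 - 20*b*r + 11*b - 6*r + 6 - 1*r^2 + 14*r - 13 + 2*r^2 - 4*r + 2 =b^2*(-9*r - 45) + b*(9*r^2 + 35*r - 50) + r^2 + 4*r - 5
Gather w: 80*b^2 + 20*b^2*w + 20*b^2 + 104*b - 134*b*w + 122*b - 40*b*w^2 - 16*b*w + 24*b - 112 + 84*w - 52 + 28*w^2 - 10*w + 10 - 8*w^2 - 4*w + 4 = 100*b^2 + 250*b + w^2*(20 - 40*b) + w*(20*b^2 - 150*b + 70) - 150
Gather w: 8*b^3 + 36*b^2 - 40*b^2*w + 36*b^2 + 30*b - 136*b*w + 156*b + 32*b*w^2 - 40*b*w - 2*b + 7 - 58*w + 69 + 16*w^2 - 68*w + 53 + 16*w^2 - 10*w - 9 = 8*b^3 + 72*b^2 + 184*b + w^2*(32*b + 32) + w*(-40*b^2 - 176*b - 136) + 120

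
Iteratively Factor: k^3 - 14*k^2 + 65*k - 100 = (k - 5)*(k^2 - 9*k + 20) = (k - 5)*(k - 4)*(k - 5)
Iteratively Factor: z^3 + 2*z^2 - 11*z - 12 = (z + 1)*(z^2 + z - 12) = (z - 3)*(z + 1)*(z + 4)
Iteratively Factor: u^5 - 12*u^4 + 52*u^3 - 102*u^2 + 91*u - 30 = (u - 2)*(u^4 - 10*u^3 + 32*u^2 - 38*u + 15) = (u - 5)*(u - 2)*(u^3 - 5*u^2 + 7*u - 3) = (u - 5)*(u - 3)*(u - 2)*(u^2 - 2*u + 1) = (u - 5)*(u - 3)*(u - 2)*(u - 1)*(u - 1)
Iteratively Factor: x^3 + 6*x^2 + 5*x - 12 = (x + 4)*(x^2 + 2*x - 3) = (x + 3)*(x + 4)*(x - 1)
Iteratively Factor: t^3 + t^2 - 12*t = (t - 3)*(t^2 + 4*t) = t*(t - 3)*(t + 4)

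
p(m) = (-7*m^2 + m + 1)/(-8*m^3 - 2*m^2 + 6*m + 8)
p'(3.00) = -0.11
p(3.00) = 0.28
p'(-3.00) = -0.14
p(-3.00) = -0.35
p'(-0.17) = 0.41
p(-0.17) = 0.09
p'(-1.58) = -0.44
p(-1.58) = -0.72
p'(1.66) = -0.98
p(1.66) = 0.69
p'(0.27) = -0.33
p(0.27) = 0.08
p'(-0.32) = 0.90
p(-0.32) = -0.01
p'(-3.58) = -0.09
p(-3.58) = -0.28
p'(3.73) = -0.06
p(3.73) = 0.22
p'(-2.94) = -0.14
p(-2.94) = -0.35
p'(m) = (1 - 14*m)/(-8*m^3 - 2*m^2 + 6*m + 8) + (-7*m^2 + m + 1)*(24*m^2 + 4*m - 6)/(-8*m^3 - 2*m^2 + 6*m + 8)^2 = (-28*m^4 + 8*m^3 - 8*m^2 - 54*m + 1)/(2*(16*m^6 + 8*m^5 - 23*m^4 - 38*m^3 + m^2 + 24*m + 16))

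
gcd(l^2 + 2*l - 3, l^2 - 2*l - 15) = l + 3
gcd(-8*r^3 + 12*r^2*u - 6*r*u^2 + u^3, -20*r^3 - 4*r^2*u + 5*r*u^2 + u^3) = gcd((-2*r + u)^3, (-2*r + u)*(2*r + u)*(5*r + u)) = 2*r - u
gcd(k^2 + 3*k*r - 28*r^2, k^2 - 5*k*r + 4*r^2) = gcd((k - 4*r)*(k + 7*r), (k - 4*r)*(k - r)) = -k + 4*r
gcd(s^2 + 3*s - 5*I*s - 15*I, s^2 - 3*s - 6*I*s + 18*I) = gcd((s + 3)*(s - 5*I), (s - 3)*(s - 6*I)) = 1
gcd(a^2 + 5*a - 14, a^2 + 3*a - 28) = a + 7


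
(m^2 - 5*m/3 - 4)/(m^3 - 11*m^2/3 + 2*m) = (3*m + 4)/(m*(3*m - 2))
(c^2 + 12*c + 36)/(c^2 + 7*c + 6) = (c + 6)/(c + 1)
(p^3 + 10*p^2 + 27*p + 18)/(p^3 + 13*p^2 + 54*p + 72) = (p + 1)/(p + 4)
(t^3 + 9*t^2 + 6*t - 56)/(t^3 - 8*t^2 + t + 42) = (t^3 + 9*t^2 + 6*t - 56)/(t^3 - 8*t^2 + t + 42)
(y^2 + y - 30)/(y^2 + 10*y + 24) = (y - 5)/(y + 4)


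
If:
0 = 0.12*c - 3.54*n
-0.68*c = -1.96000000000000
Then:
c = 2.88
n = 0.10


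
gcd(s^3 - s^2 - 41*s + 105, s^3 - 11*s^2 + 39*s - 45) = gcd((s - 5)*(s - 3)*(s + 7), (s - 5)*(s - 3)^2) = s^2 - 8*s + 15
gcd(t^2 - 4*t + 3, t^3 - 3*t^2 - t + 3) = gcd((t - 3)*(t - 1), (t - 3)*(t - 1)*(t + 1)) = t^2 - 4*t + 3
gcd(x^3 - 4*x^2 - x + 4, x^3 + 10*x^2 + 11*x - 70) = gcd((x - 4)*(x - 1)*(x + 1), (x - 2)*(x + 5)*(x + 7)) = 1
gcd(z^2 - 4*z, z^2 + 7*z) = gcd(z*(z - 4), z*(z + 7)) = z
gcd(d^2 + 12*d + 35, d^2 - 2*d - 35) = d + 5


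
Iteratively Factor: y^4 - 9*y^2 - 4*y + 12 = (y - 3)*(y^3 + 3*y^2 - 4) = (y - 3)*(y + 2)*(y^2 + y - 2) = (y - 3)*(y - 1)*(y + 2)*(y + 2)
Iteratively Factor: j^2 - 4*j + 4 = (j - 2)*(j - 2)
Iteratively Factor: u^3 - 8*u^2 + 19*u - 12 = (u - 4)*(u^2 - 4*u + 3) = (u - 4)*(u - 1)*(u - 3)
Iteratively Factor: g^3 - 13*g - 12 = (g + 3)*(g^2 - 3*g - 4) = (g + 1)*(g + 3)*(g - 4)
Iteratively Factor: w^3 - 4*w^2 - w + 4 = (w + 1)*(w^2 - 5*w + 4) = (w - 4)*(w + 1)*(w - 1)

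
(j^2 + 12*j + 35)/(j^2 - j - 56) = (j + 5)/(j - 8)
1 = 1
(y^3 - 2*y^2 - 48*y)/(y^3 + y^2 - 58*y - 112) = y*(y + 6)/(y^2 + 9*y + 14)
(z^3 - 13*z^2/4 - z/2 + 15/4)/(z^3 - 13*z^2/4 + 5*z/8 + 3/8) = 2*(4*z^2 - z - 5)/(8*z^2 - 2*z - 1)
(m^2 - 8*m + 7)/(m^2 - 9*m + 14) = (m - 1)/(m - 2)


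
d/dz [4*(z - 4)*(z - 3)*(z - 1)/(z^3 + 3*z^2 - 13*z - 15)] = 4*(11*z^2 + 2*z - 49)/(z^4 + 12*z^3 + 46*z^2 + 60*z + 25)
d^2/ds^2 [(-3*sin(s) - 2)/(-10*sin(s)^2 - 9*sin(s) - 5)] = (-300*sin(s)^5 - 530*sin(s)^4 + 960*sin(s)^3 + 1573*sin(s)^2 + 195*sin(s) - 146)/(10*sin(s)^2 + 9*sin(s) + 5)^3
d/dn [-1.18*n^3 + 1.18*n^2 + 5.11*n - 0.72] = -3.54*n^2 + 2.36*n + 5.11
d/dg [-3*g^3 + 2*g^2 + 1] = g*(4 - 9*g)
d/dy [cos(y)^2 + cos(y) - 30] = -sin(y) - sin(2*y)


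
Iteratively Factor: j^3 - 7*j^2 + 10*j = (j - 2)*(j^2 - 5*j) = (j - 5)*(j - 2)*(j)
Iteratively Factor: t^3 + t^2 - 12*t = (t + 4)*(t^2 - 3*t) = t*(t + 4)*(t - 3)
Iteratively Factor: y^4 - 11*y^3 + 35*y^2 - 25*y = (y - 5)*(y^3 - 6*y^2 + 5*y) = (y - 5)*(y - 1)*(y^2 - 5*y) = y*(y - 5)*(y - 1)*(y - 5)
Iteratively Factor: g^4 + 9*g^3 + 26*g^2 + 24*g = (g + 3)*(g^3 + 6*g^2 + 8*g) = g*(g + 3)*(g^2 + 6*g + 8) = g*(g + 2)*(g + 3)*(g + 4)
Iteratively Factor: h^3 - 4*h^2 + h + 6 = (h + 1)*(h^2 - 5*h + 6) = (h - 2)*(h + 1)*(h - 3)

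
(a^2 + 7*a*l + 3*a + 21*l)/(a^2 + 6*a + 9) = (a + 7*l)/(a + 3)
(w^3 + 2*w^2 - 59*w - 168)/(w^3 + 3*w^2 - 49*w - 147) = (w - 8)/(w - 7)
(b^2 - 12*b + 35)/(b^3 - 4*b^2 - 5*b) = (b - 7)/(b*(b + 1))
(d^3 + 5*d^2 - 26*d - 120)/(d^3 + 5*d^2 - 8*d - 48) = (d^2 + d - 30)/(d^2 + d - 12)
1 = 1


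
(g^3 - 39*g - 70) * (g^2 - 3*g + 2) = g^5 - 3*g^4 - 37*g^3 + 47*g^2 + 132*g - 140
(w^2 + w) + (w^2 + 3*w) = 2*w^2 + 4*w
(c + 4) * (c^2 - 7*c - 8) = c^3 - 3*c^2 - 36*c - 32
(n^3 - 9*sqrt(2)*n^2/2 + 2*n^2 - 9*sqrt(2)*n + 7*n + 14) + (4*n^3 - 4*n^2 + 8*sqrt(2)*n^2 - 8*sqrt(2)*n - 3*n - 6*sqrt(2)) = 5*n^3 - 2*n^2 + 7*sqrt(2)*n^2/2 - 17*sqrt(2)*n + 4*n - 6*sqrt(2) + 14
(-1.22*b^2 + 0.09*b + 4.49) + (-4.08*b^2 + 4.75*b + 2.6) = -5.3*b^2 + 4.84*b + 7.09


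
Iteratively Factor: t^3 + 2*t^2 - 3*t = (t)*(t^2 + 2*t - 3) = t*(t + 3)*(t - 1)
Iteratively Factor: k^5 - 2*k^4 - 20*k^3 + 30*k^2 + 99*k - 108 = (k - 1)*(k^4 - k^3 - 21*k^2 + 9*k + 108) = (k - 1)*(k + 3)*(k^3 - 4*k^2 - 9*k + 36) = (k - 3)*(k - 1)*(k + 3)*(k^2 - k - 12) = (k - 4)*(k - 3)*(k - 1)*(k + 3)*(k + 3)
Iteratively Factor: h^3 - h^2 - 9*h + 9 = (h + 3)*(h^2 - 4*h + 3) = (h - 1)*(h + 3)*(h - 3)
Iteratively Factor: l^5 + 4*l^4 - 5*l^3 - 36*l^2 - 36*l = (l - 3)*(l^4 + 7*l^3 + 16*l^2 + 12*l) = (l - 3)*(l + 2)*(l^3 + 5*l^2 + 6*l) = (l - 3)*(l + 2)*(l + 3)*(l^2 + 2*l) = (l - 3)*(l + 2)^2*(l + 3)*(l)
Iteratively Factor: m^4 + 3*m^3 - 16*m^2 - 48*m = (m + 3)*(m^3 - 16*m) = (m - 4)*(m + 3)*(m^2 + 4*m) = (m - 4)*(m + 3)*(m + 4)*(m)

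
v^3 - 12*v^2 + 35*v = v*(v - 7)*(v - 5)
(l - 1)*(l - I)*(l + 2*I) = l^3 - l^2 + I*l^2 + 2*l - I*l - 2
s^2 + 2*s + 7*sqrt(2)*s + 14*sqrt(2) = (s + 2)*(s + 7*sqrt(2))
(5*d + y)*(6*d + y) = 30*d^2 + 11*d*y + y^2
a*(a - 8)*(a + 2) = a^3 - 6*a^2 - 16*a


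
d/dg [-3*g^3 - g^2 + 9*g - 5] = -9*g^2 - 2*g + 9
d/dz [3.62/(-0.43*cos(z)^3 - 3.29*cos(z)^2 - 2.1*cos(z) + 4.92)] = (4.6698*sin(z)^2 - 23.8196*cos(z) - 12.2718)*sin(z)/(0.43*cos(z)^3 + 3.29*cos(z)^2 + 2.1*cos(z) - 4.92)^2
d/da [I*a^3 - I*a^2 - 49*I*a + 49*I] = I*(3*a^2 - 2*a - 49)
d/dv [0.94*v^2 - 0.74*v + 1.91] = 1.88*v - 0.74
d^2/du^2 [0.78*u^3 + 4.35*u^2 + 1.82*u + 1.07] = 4.68*u + 8.7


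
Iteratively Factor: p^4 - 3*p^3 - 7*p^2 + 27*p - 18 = (p - 2)*(p^3 - p^2 - 9*p + 9) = (p - 3)*(p - 2)*(p^2 + 2*p - 3) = (p - 3)*(p - 2)*(p - 1)*(p + 3)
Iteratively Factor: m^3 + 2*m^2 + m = (m + 1)*(m^2 + m) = m*(m + 1)*(m + 1)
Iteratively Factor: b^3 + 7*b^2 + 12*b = (b)*(b^2 + 7*b + 12) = b*(b + 3)*(b + 4)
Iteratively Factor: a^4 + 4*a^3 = (a)*(a^3 + 4*a^2) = a^2*(a^2 + 4*a) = a^3*(a + 4)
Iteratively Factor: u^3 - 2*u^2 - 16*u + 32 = (u + 4)*(u^2 - 6*u + 8) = (u - 4)*(u + 4)*(u - 2)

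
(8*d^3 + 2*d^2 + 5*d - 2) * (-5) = -40*d^3 - 10*d^2 - 25*d + 10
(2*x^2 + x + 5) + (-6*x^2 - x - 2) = 3 - 4*x^2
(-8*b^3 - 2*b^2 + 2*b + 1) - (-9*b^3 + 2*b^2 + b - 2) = b^3 - 4*b^2 + b + 3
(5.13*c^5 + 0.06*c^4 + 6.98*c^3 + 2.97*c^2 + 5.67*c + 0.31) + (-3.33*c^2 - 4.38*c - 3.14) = 5.13*c^5 + 0.06*c^4 + 6.98*c^3 - 0.36*c^2 + 1.29*c - 2.83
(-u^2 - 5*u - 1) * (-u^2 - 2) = u^4 + 5*u^3 + 3*u^2 + 10*u + 2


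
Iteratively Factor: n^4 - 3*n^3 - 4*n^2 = (n)*(n^3 - 3*n^2 - 4*n) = n*(n + 1)*(n^2 - 4*n) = n^2*(n + 1)*(n - 4)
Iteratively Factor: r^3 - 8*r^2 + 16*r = (r)*(r^2 - 8*r + 16) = r*(r - 4)*(r - 4)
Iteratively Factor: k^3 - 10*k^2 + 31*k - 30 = (k - 3)*(k^2 - 7*k + 10) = (k - 3)*(k - 2)*(k - 5)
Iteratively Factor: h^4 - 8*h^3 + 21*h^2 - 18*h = (h)*(h^3 - 8*h^2 + 21*h - 18) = h*(h - 3)*(h^2 - 5*h + 6) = h*(h - 3)*(h - 2)*(h - 3)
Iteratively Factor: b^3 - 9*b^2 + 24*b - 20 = (b - 2)*(b^2 - 7*b + 10) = (b - 5)*(b - 2)*(b - 2)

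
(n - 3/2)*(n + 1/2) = n^2 - n - 3/4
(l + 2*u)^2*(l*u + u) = l^3*u + 4*l^2*u^2 + l^2*u + 4*l*u^3 + 4*l*u^2 + 4*u^3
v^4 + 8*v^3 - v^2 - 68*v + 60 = (v - 2)*(v - 1)*(v + 5)*(v + 6)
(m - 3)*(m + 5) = m^2 + 2*m - 15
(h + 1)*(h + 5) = h^2 + 6*h + 5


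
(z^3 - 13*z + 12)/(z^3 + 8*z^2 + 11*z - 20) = (z - 3)/(z + 5)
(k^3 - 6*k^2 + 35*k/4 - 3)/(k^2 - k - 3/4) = (2*k^2 - 9*k + 4)/(2*k + 1)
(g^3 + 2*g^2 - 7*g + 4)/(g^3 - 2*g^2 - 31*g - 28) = (g^2 - 2*g + 1)/(g^2 - 6*g - 7)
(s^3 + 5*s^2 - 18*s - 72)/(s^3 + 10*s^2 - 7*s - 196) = (s^2 + 9*s + 18)/(s^2 + 14*s + 49)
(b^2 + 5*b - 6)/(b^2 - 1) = (b + 6)/(b + 1)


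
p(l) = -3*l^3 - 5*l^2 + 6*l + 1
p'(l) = -9*l^2 - 10*l + 6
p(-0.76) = -5.13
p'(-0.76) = 8.40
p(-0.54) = -3.23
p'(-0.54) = 8.78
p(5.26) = -542.37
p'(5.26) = -295.61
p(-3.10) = 23.72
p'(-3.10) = -49.49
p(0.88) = 0.36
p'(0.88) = -9.77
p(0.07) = 1.39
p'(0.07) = 5.26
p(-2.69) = 7.07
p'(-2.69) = -32.22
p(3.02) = -109.11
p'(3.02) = -106.28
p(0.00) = 1.00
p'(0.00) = 6.00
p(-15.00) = 8911.00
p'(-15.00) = -1869.00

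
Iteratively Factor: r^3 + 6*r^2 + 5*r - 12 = (r + 3)*(r^2 + 3*r - 4) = (r - 1)*(r + 3)*(r + 4)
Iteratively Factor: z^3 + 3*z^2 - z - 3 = (z - 1)*(z^2 + 4*z + 3) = (z - 1)*(z + 3)*(z + 1)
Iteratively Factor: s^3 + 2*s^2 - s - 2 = (s + 2)*(s^2 - 1) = (s + 1)*(s + 2)*(s - 1)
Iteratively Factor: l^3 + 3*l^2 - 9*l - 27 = (l - 3)*(l^2 + 6*l + 9) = (l - 3)*(l + 3)*(l + 3)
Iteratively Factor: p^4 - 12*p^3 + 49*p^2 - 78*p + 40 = (p - 4)*(p^3 - 8*p^2 + 17*p - 10) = (p - 4)*(p - 1)*(p^2 - 7*p + 10) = (p - 4)*(p - 2)*(p - 1)*(p - 5)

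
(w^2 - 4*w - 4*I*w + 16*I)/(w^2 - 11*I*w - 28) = (w - 4)/(w - 7*I)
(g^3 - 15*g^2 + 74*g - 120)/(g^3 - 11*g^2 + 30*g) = (g - 4)/g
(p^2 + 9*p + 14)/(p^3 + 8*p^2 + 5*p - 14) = 1/(p - 1)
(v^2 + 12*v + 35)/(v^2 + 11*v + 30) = (v + 7)/(v + 6)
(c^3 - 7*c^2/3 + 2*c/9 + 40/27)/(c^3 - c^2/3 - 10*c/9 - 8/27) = (3*c - 5)/(3*c + 1)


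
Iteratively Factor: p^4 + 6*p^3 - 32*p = (p - 2)*(p^3 + 8*p^2 + 16*p) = (p - 2)*(p + 4)*(p^2 + 4*p) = p*(p - 2)*(p + 4)*(p + 4)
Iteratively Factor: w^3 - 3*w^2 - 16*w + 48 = (w + 4)*(w^2 - 7*w + 12) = (w - 3)*(w + 4)*(w - 4)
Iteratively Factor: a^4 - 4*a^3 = (a)*(a^3 - 4*a^2) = a^2*(a^2 - 4*a) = a^2*(a - 4)*(a)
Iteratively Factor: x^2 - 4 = (x - 2)*(x + 2)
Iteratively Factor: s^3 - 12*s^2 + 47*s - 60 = (s - 4)*(s^2 - 8*s + 15) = (s - 5)*(s - 4)*(s - 3)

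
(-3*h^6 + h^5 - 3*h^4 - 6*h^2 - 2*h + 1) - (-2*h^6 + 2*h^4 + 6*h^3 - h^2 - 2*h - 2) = -h^6 + h^5 - 5*h^4 - 6*h^3 - 5*h^2 + 3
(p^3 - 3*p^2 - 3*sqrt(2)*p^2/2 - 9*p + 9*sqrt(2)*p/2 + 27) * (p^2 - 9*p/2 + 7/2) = p^5 - 15*p^4/2 - 3*sqrt(2)*p^4/2 + 8*p^3 + 45*sqrt(2)*p^3/4 - 51*sqrt(2)*p^2/2 + 57*p^2 - 153*p + 63*sqrt(2)*p/4 + 189/2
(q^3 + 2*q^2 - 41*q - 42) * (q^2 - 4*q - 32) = q^5 - 2*q^4 - 81*q^3 + 58*q^2 + 1480*q + 1344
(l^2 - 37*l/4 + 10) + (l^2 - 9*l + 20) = 2*l^2 - 73*l/4 + 30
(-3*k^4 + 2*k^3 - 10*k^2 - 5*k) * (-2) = 6*k^4 - 4*k^3 + 20*k^2 + 10*k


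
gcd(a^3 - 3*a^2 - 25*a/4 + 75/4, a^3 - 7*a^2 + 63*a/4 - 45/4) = a^2 - 11*a/2 + 15/2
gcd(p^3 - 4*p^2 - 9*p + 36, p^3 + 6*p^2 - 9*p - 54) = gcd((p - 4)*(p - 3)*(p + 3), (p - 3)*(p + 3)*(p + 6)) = p^2 - 9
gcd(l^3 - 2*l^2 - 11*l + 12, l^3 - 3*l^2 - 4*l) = l - 4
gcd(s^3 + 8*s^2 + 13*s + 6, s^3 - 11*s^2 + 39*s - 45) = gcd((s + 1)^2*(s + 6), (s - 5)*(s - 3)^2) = 1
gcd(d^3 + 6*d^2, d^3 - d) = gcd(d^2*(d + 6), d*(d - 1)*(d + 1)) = d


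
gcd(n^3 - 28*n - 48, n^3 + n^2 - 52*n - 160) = n + 4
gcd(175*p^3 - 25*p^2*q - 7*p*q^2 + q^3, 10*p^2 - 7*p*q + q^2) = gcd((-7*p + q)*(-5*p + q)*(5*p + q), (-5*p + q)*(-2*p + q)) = 5*p - q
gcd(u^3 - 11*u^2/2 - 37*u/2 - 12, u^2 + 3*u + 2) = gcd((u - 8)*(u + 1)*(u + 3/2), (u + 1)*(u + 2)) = u + 1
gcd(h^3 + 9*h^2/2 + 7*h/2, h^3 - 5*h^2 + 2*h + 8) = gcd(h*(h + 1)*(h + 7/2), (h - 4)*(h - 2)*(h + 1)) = h + 1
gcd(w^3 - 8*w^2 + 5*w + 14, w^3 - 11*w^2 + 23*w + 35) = w^2 - 6*w - 7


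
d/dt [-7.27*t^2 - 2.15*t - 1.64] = -14.54*t - 2.15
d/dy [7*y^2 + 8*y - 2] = 14*y + 8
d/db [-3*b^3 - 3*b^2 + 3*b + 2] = -9*b^2 - 6*b + 3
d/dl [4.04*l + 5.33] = 4.04000000000000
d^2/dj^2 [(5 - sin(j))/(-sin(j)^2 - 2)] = (-9*sin(j)^5 + 20*sin(j)^4 - 70*sin(j)^2 - sin(j)/2 - 6*sin(3*j) + sin(5*j)/2 + 20)/(sin(j)^2 + 2)^3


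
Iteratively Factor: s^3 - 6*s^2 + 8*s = (s - 2)*(s^2 - 4*s) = s*(s - 2)*(s - 4)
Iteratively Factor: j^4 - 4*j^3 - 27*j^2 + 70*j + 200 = (j + 2)*(j^3 - 6*j^2 - 15*j + 100) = (j - 5)*(j + 2)*(j^2 - j - 20) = (j - 5)^2*(j + 2)*(j + 4)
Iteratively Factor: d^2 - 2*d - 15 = (d - 5)*(d + 3)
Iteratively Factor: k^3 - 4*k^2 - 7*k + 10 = (k + 2)*(k^2 - 6*k + 5) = (k - 1)*(k + 2)*(k - 5)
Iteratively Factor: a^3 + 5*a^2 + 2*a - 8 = (a + 4)*(a^2 + a - 2) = (a - 1)*(a + 4)*(a + 2)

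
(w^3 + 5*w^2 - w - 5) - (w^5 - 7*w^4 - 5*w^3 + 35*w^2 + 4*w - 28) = -w^5 + 7*w^4 + 6*w^3 - 30*w^2 - 5*w + 23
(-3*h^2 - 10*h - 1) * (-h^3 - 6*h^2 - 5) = 3*h^5 + 28*h^4 + 61*h^3 + 21*h^2 + 50*h + 5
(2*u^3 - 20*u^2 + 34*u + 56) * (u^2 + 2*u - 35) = 2*u^5 - 16*u^4 - 76*u^3 + 824*u^2 - 1078*u - 1960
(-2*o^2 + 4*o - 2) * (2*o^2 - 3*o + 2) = -4*o^4 + 14*o^3 - 20*o^2 + 14*o - 4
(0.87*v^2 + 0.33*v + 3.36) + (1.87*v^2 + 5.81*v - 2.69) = 2.74*v^2 + 6.14*v + 0.67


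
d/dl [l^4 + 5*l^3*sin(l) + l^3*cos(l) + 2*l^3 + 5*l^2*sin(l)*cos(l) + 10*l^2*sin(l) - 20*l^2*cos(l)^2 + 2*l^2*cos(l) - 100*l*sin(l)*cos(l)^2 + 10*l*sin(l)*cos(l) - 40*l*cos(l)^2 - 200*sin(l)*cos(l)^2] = -l^3*sin(l) + 5*l^3*cos(l) + 4*l^3 + 20*l^2*sin(2*l) + 13*sqrt(2)*l^2*sin(l + pi/4) + 5*l^2*cos(2*l) + 6*l^2 + 20*l*sin(l) + 45*l*sin(2*l) - 21*l*cos(l) - 10*l*cos(2*l) - 75*l*cos(3*l) - 20*l - 25*sin(l) + 5*sin(2*l) - 25*sin(3*l) - 50*cos(l) - 20*cos(2*l) - 150*cos(3*l) - 20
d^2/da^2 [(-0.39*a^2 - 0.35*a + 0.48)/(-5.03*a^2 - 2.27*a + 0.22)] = (8.804512*a^3 - 70.277148*a^2 - 30.560268*a - 5.621788)/(127.263527*a^6 + 172.299129*a^5 + 61.058667*a^4 - 3.374809*a^3 - 2.670558*a^2 + 0.329604*a - 0.010648)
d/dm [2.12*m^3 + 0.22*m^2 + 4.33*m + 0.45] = 6.36*m^2 + 0.44*m + 4.33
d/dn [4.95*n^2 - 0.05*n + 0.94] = 9.9*n - 0.05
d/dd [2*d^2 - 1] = 4*d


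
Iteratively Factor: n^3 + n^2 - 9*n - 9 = (n - 3)*(n^2 + 4*n + 3) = (n - 3)*(n + 3)*(n + 1)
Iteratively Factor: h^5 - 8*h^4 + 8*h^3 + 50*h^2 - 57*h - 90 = (h - 3)*(h^4 - 5*h^3 - 7*h^2 + 29*h + 30) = (h - 3)^2*(h^3 - 2*h^2 - 13*h - 10) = (h - 3)^2*(h + 2)*(h^2 - 4*h - 5) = (h - 5)*(h - 3)^2*(h + 2)*(h + 1)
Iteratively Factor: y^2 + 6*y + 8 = (y + 2)*(y + 4)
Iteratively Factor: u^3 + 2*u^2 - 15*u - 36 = (u + 3)*(u^2 - u - 12) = (u - 4)*(u + 3)*(u + 3)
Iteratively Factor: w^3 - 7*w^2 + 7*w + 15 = (w - 5)*(w^2 - 2*w - 3) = (w - 5)*(w - 3)*(w + 1)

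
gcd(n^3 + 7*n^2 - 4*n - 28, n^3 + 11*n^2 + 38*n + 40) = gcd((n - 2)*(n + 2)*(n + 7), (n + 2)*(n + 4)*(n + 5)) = n + 2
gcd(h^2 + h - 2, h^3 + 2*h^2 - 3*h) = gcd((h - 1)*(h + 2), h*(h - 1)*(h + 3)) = h - 1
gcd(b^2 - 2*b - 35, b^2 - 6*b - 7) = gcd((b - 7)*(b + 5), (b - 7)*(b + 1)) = b - 7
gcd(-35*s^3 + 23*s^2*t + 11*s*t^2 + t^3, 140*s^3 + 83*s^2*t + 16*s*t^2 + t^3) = 35*s^2 + 12*s*t + t^2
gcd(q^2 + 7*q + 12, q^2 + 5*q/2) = 1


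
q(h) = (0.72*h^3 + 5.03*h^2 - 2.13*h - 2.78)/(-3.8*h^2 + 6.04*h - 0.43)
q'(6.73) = -0.12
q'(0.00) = 95.77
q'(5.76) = -0.09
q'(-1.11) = 0.40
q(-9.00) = 0.28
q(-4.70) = -0.39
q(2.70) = -3.58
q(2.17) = -4.53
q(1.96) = -5.58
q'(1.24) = 19.66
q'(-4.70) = -0.13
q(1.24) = 3.03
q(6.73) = -3.26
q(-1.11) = -0.41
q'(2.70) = 0.93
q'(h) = (7.6*h - 6.04)*(0.72*h^3 + 5.03*h^2 - 2.13*h - 2.78)/(-3.8*h^2 + 6.04*h - 0.43)^2 + (2.16*h^2 + 10.06*h - 2.13)/(-3.8*h^2 + 6.04*h - 0.43)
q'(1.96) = 7.37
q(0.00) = 6.47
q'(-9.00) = -0.17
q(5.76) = -3.16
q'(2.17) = 3.35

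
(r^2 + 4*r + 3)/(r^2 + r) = (r + 3)/r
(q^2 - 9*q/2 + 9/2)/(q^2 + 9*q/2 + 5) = (2*q^2 - 9*q + 9)/(2*q^2 + 9*q + 10)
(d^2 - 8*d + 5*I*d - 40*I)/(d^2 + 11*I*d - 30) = (d - 8)/(d + 6*I)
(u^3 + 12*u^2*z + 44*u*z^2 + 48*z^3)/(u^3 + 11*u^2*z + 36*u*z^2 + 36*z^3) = (u + 4*z)/(u + 3*z)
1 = 1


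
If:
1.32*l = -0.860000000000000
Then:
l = -0.65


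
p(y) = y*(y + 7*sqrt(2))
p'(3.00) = 15.90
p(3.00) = 38.70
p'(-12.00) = -14.10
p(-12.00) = 25.21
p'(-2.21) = 5.48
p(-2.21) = -16.99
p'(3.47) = 16.84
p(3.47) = 46.39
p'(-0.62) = 8.66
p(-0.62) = -5.75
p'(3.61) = 17.12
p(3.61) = 48.77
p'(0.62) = 11.14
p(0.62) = 6.52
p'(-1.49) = 6.92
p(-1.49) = -12.53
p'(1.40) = 12.70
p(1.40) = 15.82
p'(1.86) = 13.62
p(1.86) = 21.87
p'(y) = 2*y + 7*sqrt(2)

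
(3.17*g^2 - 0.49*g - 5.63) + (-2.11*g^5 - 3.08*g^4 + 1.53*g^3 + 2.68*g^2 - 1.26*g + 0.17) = -2.11*g^5 - 3.08*g^4 + 1.53*g^3 + 5.85*g^2 - 1.75*g - 5.46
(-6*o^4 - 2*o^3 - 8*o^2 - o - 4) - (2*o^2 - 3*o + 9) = -6*o^4 - 2*o^3 - 10*o^2 + 2*o - 13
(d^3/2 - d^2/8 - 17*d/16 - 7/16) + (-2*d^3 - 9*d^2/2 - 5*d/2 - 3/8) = -3*d^3/2 - 37*d^2/8 - 57*d/16 - 13/16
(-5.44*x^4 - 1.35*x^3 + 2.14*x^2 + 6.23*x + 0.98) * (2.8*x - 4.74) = -15.232*x^5 + 22.0056*x^4 + 12.391*x^3 + 7.3004*x^2 - 26.7862*x - 4.6452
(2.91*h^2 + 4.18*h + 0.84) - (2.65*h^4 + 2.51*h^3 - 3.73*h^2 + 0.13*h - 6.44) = -2.65*h^4 - 2.51*h^3 + 6.64*h^2 + 4.05*h + 7.28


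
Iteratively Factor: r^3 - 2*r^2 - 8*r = (r - 4)*(r^2 + 2*r) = r*(r - 4)*(r + 2)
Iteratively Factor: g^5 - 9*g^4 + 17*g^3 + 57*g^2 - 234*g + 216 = (g + 3)*(g^4 - 12*g^3 + 53*g^2 - 102*g + 72) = (g - 3)*(g + 3)*(g^3 - 9*g^2 + 26*g - 24) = (g - 3)*(g - 2)*(g + 3)*(g^2 - 7*g + 12) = (g - 3)^2*(g - 2)*(g + 3)*(g - 4)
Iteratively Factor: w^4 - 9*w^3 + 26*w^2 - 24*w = (w - 2)*(w^3 - 7*w^2 + 12*w) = (w - 4)*(w - 2)*(w^2 - 3*w) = (w - 4)*(w - 3)*(w - 2)*(w)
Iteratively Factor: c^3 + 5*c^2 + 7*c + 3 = (c + 3)*(c^2 + 2*c + 1) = (c + 1)*(c + 3)*(c + 1)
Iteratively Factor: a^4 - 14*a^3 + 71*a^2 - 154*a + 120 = (a - 3)*(a^3 - 11*a^2 + 38*a - 40) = (a - 4)*(a - 3)*(a^2 - 7*a + 10) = (a - 5)*(a - 4)*(a - 3)*(a - 2)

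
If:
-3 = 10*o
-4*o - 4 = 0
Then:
No Solution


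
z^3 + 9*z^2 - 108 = (z - 3)*(z + 6)^2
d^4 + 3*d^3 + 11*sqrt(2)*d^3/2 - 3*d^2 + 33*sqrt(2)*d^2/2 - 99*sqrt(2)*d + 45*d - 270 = (d - 3)*(d + 6)*(d + 5*sqrt(2)/2)*(d + 3*sqrt(2))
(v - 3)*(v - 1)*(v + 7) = v^3 + 3*v^2 - 25*v + 21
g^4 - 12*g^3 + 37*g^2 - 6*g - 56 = (g - 7)*(g - 4)*(g - 2)*(g + 1)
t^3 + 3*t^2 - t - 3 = (t - 1)*(t + 1)*(t + 3)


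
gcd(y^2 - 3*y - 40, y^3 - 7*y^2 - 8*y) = y - 8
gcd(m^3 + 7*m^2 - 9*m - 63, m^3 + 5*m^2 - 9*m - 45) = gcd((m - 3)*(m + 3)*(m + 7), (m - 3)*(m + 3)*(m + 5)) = m^2 - 9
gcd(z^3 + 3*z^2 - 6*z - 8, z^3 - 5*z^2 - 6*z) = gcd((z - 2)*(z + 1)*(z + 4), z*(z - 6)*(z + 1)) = z + 1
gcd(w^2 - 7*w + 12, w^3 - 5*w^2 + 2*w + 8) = w - 4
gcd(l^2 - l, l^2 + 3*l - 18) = 1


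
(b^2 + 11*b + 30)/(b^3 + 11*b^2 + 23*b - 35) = (b + 6)/(b^2 + 6*b - 7)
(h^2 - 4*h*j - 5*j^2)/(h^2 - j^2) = (h - 5*j)/(h - j)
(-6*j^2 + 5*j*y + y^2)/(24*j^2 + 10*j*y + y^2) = (-j + y)/(4*j + y)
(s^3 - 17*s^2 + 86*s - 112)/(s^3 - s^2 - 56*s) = (s^2 - 9*s + 14)/(s*(s + 7))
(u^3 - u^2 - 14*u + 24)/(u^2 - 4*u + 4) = (u^2 + u - 12)/(u - 2)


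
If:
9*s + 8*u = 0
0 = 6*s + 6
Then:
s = -1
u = 9/8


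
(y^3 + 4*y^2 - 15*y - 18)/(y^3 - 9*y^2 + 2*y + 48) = (y^2 + 7*y + 6)/(y^2 - 6*y - 16)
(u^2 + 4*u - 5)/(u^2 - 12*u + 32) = (u^2 + 4*u - 5)/(u^2 - 12*u + 32)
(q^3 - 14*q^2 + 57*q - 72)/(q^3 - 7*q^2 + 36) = (q^2 - 11*q + 24)/(q^2 - 4*q - 12)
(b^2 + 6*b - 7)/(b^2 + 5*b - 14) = (b - 1)/(b - 2)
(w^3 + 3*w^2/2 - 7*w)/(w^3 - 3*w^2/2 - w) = (2*w + 7)/(2*w + 1)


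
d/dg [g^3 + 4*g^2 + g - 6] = 3*g^2 + 8*g + 1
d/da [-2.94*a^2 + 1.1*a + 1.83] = 1.1 - 5.88*a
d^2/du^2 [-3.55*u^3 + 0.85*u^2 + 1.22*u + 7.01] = 1.7 - 21.3*u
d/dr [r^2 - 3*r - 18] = 2*r - 3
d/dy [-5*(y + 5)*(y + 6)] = -10*y - 55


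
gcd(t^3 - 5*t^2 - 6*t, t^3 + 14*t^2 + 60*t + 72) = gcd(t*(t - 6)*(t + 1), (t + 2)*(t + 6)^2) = 1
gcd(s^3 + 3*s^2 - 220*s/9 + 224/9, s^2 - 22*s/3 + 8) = s - 4/3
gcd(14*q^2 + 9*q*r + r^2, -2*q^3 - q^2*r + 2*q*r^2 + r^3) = 2*q + r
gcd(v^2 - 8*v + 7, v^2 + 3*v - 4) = v - 1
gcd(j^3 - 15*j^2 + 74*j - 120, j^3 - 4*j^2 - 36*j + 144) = j^2 - 10*j + 24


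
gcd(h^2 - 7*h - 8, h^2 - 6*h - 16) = h - 8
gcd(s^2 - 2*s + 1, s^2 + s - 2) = s - 1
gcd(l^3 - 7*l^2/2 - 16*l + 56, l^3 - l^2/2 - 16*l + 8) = l^2 - 16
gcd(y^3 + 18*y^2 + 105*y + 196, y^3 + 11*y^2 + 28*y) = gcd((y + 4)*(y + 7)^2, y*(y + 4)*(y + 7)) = y^2 + 11*y + 28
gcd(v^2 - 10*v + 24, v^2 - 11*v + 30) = v - 6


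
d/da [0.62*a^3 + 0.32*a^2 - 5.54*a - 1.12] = 1.86*a^2 + 0.64*a - 5.54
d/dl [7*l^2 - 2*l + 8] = 14*l - 2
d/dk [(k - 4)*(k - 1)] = 2*k - 5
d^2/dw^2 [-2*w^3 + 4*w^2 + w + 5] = 8 - 12*w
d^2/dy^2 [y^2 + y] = 2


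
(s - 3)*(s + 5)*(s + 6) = s^3 + 8*s^2 - 3*s - 90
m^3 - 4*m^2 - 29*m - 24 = (m - 8)*(m + 1)*(m + 3)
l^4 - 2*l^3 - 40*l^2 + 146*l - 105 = (l - 5)*(l - 3)*(l - 1)*(l + 7)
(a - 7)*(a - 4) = a^2 - 11*a + 28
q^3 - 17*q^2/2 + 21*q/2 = q*(q - 7)*(q - 3/2)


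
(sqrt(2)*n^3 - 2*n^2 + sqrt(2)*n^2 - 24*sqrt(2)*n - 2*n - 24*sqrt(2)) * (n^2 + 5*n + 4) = sqrt(2)*n^5 - 2*n^4 + 6*sqrt(2)*n^4 - 15*sqrt(2)*n^3 - 12*n^3 - 140*sqrt(2)*n^2 - 18*n^2 - 216*sqrt(2)*n - 8*n - 96*sqrt(2)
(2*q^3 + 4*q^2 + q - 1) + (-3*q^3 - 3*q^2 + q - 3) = -q^3 + q^2 + 2*q - 4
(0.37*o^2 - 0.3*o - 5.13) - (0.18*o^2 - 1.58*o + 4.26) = 0.19*o^2 + 1.28*o - 9.39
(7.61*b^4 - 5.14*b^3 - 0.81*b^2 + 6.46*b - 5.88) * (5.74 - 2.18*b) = -16.5898*b^5 + 54.8866*b^4 - 27.7378*b^3 - 18.7322*b^2 + 49.8988*b - 33.7512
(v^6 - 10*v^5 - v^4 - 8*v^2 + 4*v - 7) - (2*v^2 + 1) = v^6 - 10*v^5 - v^4 - 10*v^2 + 4*v - 8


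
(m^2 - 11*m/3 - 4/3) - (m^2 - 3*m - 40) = 116/3 - 2*m/3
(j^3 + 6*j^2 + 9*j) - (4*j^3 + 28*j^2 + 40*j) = -3*j^3 - 22*j^2 - 31*j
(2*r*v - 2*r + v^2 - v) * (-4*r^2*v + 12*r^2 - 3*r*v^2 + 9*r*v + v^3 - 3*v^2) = -8*r^3*v^2 + 32*r^3*v - 24*r^3 - 10*r^2*v^3 + 40*r^2*v^2 - 30*r^2*v - r*v^4 + 4*r*v^3 - 3*r*v^2 + v^5 - 4*v^4 + 3*v^3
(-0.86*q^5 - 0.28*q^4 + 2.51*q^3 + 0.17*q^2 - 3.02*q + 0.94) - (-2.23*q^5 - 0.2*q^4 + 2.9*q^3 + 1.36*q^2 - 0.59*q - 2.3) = 1.37*q^5 - 0.08*q^4 - 0.39*q^3 - 1.19*q^2 - 2.43*q + 3.24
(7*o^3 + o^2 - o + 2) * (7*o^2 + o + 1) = 49*o^5 + 14*o^4 + o^3 + 14*o^2 + o + 2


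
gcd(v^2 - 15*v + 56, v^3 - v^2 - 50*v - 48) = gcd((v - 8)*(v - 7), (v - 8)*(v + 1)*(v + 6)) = v - 8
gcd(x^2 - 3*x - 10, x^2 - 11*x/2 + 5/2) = x - 5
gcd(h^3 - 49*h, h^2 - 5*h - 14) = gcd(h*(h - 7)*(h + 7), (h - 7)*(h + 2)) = h - 7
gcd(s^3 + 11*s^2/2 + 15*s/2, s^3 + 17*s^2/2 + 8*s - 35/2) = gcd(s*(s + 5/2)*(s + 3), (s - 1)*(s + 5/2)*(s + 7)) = s + 5/2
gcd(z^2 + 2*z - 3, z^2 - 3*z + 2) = z - 1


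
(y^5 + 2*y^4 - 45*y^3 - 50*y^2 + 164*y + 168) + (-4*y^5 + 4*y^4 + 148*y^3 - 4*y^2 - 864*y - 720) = -3*y^5 + 6*y^4 + 103*y^3 - 54*y^2 - 700*y - 552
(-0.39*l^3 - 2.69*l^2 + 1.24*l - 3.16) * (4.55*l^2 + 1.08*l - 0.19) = -1.7745*l^5 - 12.6607*l^4 + 2.8109*l^3 - 12.5277*l^2 - 3.6484*l + 0.6004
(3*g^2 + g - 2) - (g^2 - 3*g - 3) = 2*g^2 + 4*g + 1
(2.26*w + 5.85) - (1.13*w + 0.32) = 1.13*w + 5.53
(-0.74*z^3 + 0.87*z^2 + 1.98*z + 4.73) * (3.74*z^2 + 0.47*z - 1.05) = -2.7676*z^5 + 2.906*z^4 + 8.5911*z^3 + 17.7073*z^2 + 0.1441*z - 4.9665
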